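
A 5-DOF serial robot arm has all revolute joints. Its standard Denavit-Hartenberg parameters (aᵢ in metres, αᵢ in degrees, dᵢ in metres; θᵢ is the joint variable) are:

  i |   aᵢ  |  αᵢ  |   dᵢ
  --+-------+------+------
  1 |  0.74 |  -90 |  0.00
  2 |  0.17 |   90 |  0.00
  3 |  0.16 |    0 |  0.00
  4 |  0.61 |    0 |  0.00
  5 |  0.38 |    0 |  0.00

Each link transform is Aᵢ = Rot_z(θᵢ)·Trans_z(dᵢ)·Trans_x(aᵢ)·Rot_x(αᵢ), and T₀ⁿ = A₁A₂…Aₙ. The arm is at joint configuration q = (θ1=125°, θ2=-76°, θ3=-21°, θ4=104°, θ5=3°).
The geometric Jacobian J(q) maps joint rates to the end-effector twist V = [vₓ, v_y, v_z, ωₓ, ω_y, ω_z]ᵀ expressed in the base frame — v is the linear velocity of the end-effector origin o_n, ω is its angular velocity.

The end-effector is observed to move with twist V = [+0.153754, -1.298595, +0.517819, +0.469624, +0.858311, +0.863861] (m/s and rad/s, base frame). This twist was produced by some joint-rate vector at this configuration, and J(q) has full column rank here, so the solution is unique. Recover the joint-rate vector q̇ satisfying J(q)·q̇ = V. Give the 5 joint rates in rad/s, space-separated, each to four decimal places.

0.9720 -0.8770 -0.9840 0.4410 0.0960

o_n = [-1.2423, 0.1576, 0.4077]
J₁: ẑ×o_n = [-0.1576, -1.2423, 0.0000], ω = ẑ
J2: z=[-0.8192, -0.5736, 0.0000] o=[-0.4244, 0.6062, 0.0000] → [-0.2339, 0.3340, -0.1017, -0.8192, -0.5736, 0.0000]
J3: z=[0.5565, -0.7948, 0.2419] o=[-0.4480, 0.6399, 0.1650] → [-0.0763, -0.3273, -0.8996, 0.5565, -0.7948, 0.2419]
J4: z=[0.5565, -0.7948, 0.2419] o=[-0.4218, 0.7024, 0.3099] → [0.0540, -0.2529, -0.9553, 0.5565, -0.7948, 0.2419]
J5: z=[0.5565, -0.7948, 0.2419] o=[-0.9281, 0.3698, 0.3820] → [0.0309, -0.0903, -0.3678, 0.5565, -0.7948, 0.2419]
q̇ = J⁺·V = [0.9720, -0.8770, -0.9840, 0.4410, 0.0960]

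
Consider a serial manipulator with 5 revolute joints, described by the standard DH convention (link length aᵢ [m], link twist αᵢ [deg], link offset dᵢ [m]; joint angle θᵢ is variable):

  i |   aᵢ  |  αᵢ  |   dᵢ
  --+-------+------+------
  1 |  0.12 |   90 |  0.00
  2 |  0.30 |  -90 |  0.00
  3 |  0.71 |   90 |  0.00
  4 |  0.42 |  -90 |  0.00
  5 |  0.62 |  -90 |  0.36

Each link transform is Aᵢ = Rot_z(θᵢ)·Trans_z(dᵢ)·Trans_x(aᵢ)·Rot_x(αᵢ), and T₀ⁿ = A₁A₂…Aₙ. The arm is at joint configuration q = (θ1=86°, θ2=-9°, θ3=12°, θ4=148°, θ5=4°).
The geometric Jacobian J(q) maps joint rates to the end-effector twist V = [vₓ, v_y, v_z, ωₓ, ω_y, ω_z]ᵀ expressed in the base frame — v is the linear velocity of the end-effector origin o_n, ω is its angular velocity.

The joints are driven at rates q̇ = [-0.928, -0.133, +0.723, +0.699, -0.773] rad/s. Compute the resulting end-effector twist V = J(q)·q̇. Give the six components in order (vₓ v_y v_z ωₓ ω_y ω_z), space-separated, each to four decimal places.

0.8460 -0.2422 -0.7078 0.5171 0.7206 0.3482

o_n = [0.0395, 0.0940, 0.2518]
J₁: ẑ×o_n = [-0.0940, 0.0395, 0.0000], ω = ẑ
J2: z=[0.9976, -0.0698, 0.0000] o=[0.0084, 0.1197, 0.0000] → [-0.0176, -0.2512, -0.0235, 0.9976, -0.0698, 0.0000]
J3: z=[0.0109, 0.1561, 0.9877] o=[0.0290, 0.4153, -0.0469] → [0.3639, 0.0071, -0.0051, 0.0109, 0.1561, 0.9877]
J4: z=[0.9901, 0.1366, -0.0325] o=[-0.0704, 1.1099, -0.1556] → [0.0226, -0.4069, -1.0208, 0.9901, 0.1366, -0.0325]
J5: z=[0.0649, -0.6507, -0.7565] o=[-0.0181, 0.7962, 0.1188] → [-0.6177, -0.0522, -0.0081, 0.0649, -0.6507, -0.7565]
V = J·q̇ = [0.8460, -0.2422, -0.7078, 0.5171, 0.7206, 0.3482]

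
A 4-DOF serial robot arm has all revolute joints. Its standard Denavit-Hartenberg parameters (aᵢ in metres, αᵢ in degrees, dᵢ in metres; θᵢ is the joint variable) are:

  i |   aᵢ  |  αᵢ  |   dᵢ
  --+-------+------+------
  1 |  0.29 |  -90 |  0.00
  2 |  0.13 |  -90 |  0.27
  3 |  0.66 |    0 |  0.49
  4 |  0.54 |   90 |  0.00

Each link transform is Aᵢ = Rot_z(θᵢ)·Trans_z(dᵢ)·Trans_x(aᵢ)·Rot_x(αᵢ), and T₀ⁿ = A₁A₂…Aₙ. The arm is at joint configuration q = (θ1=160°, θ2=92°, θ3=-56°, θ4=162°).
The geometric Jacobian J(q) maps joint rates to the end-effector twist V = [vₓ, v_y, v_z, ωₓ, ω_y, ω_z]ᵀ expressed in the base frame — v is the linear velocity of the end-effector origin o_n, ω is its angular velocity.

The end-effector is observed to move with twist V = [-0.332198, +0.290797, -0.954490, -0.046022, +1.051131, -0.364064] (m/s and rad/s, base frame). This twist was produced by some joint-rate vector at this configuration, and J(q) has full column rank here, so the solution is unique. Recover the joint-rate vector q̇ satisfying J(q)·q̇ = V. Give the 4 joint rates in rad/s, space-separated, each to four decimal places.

-0.3500 -0.9720 0.4710 -0.8740

o_n = [0.0972, -0.3526, -0.3329]
J₁: ẑ×o_n = [0.3526, 0.0972, -0.0000], ω = ẑ
J2: z=[-0.3420, -0.9397, 0.0000] o=[-0.2725, 0.0992, 0.0000] → [0.3128, -0.1139, 0.5019, -0.3420, -0.9397, 0.0000]
J3: z=[0.9391, -0.3418, 0.0349] o=[-0.3606, -0.1561, -0.1299] → [0.0762, 0.2066, -0.0281, 0.9391, -0.3418, 0.0349]
J4: z=[0.9391, -0.3418, 0.0349] o=[-0.0755, -0.8421, -0.4817] → [-0.0679, -0.1337, 0.5188, 0.9391, -0.3418, 0.0349]
q̇ = J⁺·V = [-0.3500, -0.9720, 0.4710, -0.8740]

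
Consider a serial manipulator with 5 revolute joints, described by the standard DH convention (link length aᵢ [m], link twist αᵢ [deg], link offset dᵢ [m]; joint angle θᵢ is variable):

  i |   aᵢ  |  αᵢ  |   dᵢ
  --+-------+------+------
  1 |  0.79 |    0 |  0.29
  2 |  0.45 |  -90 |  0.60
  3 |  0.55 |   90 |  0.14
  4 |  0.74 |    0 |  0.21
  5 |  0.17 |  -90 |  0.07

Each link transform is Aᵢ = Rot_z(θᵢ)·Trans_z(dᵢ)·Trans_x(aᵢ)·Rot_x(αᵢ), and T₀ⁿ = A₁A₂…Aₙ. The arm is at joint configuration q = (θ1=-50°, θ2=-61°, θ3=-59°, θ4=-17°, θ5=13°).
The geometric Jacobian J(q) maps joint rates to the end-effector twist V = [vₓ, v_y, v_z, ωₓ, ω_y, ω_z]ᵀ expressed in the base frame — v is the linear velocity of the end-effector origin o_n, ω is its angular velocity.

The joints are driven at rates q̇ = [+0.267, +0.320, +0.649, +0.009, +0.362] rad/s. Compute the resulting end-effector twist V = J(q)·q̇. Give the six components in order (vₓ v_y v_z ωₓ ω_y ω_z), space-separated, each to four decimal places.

0.4064 -0.9681 -0.3159 0.7199 0.0643 0.7781

o_n = [0.0868, -1.4559, 2.2576]
J₁: ẑ×o_n = [1.4559, 0.0868, -0.0000], ω = ẑ
J2: z=[0.0000, 0.0000, 1.0000] o=[0.5078, -0.6052, 0.2900] → [0.8507, -0.4210, 0.0000, 0.0000, 0.0000, 1.0000]
J3: z=[0.9336, -0.3584, 0.0000] o=[0.3465, -1.0253, 0.8900] → [-0.4901, -1.2768, -0.4951, 0.9336, -0.3584, 0.0000]
J4: z=[0.3072, 0.8002, 0.5150] o=[0.3757, -1.3399, 1.3614] → [0.7769, -0.4241, 0.1956, 0.3072, 0.8002, 0.5150]
J5: z=[0.3072, 0.8002, 0.5150] o=[0.1076, -1.4346, 2.0762] → [0.1561, -0.0665, 0.0102, 0.3072, 0.8002, 0.5150]
V = J·q̇ = [0.4064, -0.9681, -0.3159, 0.7199, 0.0643, 0.7781]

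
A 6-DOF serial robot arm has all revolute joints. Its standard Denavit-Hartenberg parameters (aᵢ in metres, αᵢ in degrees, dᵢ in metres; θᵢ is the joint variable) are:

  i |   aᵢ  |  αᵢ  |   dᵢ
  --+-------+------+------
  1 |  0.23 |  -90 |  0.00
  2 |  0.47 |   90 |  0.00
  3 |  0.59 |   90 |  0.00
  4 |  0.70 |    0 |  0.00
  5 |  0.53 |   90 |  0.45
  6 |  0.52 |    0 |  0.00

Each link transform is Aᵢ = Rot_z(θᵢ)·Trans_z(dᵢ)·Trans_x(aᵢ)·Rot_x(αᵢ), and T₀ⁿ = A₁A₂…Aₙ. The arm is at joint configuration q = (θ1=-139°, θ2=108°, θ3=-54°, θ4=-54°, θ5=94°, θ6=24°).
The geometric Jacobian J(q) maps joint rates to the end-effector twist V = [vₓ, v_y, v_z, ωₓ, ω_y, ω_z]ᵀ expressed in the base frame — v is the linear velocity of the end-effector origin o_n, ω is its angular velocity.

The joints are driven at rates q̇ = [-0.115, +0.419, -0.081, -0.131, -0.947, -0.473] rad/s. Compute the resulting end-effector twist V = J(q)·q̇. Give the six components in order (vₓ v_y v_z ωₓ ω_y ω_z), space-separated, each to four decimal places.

o_n = [-1.1984, 1.3722, -0.9529]
J₁: ẑ×o_n = [-1.3722, -1.1984, 0.0000], ω = ẑ
J2: z=[0.6561, -0.7547, 0.0000] o=[-0.1736, -0.1509, 0.0000] → [0.7191, 0.6251, 0.2258, 0.6561, -0.7547, 0.0000]
J3: z=[-0.7178, -0.6239, -0.3090] o=[-0.0640, -0.0556, -0.4470] → [0.7569, -0.0125, -1.7327, -0.7178, -0.6239, -0.3090]
J4: z=[-0.5743, 0.2796, 0.7694] o=[-0.2962, 0.3749, -0.7768] → [-0.8166, -0.7953, -0.3205, -0.5743, 0.2796, 0.7694]
J5: z=[-0.5743, 0.2796, 0.7694] o=[-0.0517, 1.0285, -0.8318] → [-0.2983, -0.9518, 0.1232, -0.5743, 0.2796, 0.7694]
J6: z=[0.2968, 0.9470, -0.1226] o=[-0.7145, 1.2381, -0.8178] → [-0.1115, 0.0994, 0.4981, 0.2968, 0.9470, -0.1226]
V = J·q̇ = [0.8400, 1.3593, -0.0754, 0.8117, -1.0150, -0.8614]

0.8400 1.3593 -0.0754 0.8117 -1.0150 -0.8614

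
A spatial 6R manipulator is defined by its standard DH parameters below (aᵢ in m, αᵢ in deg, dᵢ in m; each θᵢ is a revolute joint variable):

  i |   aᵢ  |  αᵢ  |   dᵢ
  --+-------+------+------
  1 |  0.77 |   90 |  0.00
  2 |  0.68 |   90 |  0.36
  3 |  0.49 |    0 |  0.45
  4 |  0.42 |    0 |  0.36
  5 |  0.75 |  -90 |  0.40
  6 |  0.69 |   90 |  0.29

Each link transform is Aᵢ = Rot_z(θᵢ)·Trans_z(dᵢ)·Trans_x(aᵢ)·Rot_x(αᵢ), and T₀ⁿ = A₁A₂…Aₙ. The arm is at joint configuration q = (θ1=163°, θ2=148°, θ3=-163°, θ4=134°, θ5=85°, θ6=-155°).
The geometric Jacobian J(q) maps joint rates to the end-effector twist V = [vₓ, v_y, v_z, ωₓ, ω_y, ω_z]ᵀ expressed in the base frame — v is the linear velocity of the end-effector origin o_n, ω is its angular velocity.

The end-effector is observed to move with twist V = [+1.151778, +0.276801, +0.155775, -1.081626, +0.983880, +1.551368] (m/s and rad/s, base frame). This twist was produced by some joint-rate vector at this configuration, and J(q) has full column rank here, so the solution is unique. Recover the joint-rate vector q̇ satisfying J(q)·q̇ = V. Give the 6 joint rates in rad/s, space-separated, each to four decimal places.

-0.6660 0.6610 0.8880 0.9130 0.7800 -0.0650

o_n = [-1.0849, 0.6231, 1.4897]
J₁: ẑ×o_n = [-0.6231, -1.0849, 0.0000], ω = ẑ
J2: z=[0.2924, 0.9563, 0.0000] o=[-0.7364, 0.2251, 0.0000] → [1.4246, -0.4355, 0.4497, 0.2924, 0.9563, 0.0000]
J3: z=[-0.5068, 0.1549, 0.8480] o=[-0.0796, 0.4008, 0.3603] → [-0.0135, -0.2803, 0.0431, -0.5068, 0.1549, 0.8480]
J4: z=[-0.5068, 0.1549, 0.8480] o=[-0.7296, 0.4497, 0.4937] → [0.0073, 0.2034, -0.0328, -0.5068, 0.1549, 0.8480]
J5: z=[-0.5068, 0.1549, 0.8480] o=[-0.6736, 0.2197, 0.9936] → [-0.2652, -0.0974, -0.1407, -0.5068, 0.1549, 0.8480]
J6: z=[-0.5089, 0.7403, -0.4393] o=[-0.3544, 0.7723, 1.5551] → [-0.1140, 0.2876, 0.6167, -0.5089, 0.7403, -0.4393]
q̇ = J⁺·V = [-0.6660, 0.6610, 0.8880, 0.9130, 0.7800, -0.0650]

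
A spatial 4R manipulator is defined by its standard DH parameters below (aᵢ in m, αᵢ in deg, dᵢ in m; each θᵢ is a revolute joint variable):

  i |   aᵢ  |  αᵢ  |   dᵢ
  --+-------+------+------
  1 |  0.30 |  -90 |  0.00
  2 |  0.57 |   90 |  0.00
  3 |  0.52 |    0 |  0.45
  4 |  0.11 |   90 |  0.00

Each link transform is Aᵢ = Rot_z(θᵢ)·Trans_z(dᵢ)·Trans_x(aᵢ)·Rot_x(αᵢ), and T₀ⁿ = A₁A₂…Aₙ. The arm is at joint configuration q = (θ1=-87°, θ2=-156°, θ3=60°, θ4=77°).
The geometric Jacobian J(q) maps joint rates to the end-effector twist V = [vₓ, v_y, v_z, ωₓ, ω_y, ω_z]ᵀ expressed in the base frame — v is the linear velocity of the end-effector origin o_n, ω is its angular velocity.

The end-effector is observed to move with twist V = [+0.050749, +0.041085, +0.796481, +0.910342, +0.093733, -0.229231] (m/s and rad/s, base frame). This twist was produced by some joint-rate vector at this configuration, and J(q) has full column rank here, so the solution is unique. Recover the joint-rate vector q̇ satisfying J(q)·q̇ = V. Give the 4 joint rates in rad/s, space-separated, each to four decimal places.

-0.1260 0.9140 -0.0370 0.1500

o_n = [0.4949, 0.5945, -0.1062]
J₁: ẑ×o_n = [-0.5945, 0.4949, 0.0000], ω = ẑ
J2: z=[0.9986, 0.0523, 0.0000] o=[0.0157, -0.2996, 0.0000] → [-0.0056, 0.1061, 0.8678, 0.9986, 0.0523, 0.0000]
J3: z=[-0.0213, 0.4062, -0.9135] o=[-0.0116, 0.2204, 0.2318] → [0.2044, -0.4699, -0.2137, -0.0213, 0.4062, -0.9135]
J4: z=[-0.0213, 0.4062, -0.9135] o=[0.4162, 0.6640, -0.0735] → [-0.0768, -0.0727, -0.0305, -0.0213, 0.4062, -0.9135]
q̇ = J⁺·V = [-0.1260, 0.9140, -0.0370, 0.1500]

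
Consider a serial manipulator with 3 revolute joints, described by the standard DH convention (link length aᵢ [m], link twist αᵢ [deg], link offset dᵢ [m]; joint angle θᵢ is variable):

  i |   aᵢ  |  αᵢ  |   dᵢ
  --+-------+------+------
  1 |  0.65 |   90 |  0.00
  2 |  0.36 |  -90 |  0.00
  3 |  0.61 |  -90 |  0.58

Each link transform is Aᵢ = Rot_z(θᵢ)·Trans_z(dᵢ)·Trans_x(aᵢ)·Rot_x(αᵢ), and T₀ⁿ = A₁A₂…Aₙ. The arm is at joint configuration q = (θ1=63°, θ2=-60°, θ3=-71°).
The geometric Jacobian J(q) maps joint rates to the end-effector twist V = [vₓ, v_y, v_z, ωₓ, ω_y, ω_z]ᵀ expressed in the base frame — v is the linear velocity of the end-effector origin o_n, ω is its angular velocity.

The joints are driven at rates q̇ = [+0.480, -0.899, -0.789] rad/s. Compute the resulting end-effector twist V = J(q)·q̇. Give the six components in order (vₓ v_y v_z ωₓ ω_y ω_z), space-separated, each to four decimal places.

o_n = [1.1638, 1.0137, -0.1938]
J₁: ẑ×o_n = [-1.0137, 1.1638, 0.0000], ω = ẑ
J2: z=[0.8910, -0.4540, 0.0000] o=[0.2951, 0.5792, 0.0000] → [0.0880, 0.1726, 0.7816, 0.8910, -0.4540, 0.0000]
J3: z=[0.3932, 0.7716, 0.5000] o=[0.3768, 0.7395, -0.3118] → [-0.0460, 0.3471, -0.4995, 0.3932, 0.7716, 0.5000]
V = J·q̇ = [-0.5293, 0.1296, -0.3086, -1.1112, -0.2007, 0.0855]

-0.5293 0.1296 -0.3086 -1.1112 -0.2007 0.0855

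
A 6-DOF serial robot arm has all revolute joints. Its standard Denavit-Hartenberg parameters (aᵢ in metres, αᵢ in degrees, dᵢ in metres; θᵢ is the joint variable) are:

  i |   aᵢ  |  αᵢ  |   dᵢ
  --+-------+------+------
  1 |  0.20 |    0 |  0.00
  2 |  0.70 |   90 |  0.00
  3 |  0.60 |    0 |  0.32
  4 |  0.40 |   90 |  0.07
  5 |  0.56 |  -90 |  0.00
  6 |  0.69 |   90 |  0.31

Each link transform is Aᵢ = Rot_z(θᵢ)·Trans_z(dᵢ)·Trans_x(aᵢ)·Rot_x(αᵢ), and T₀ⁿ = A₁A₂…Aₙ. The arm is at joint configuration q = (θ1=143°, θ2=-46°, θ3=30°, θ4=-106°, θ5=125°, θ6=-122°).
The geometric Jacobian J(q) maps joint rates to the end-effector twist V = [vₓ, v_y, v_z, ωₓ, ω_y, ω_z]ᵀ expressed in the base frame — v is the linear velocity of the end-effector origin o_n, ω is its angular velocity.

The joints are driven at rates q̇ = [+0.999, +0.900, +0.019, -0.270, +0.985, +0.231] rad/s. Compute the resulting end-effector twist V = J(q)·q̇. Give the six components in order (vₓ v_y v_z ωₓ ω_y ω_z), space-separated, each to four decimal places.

-1.6802 0.2125 0.1873 -0.2586 -1.0408 1.8443

o_n = [0.1284, 0.8209, 0.1249]
J₁: ẑ×o_n = [-0.8209, 0.1284, 0.0000], ω = ẑ
J2: z=[0.0000, 0.0000, 1.0000] o=[-0.1597, 0.1204, 0.0000] → [-0.7006, 0.2882, 0.0000, 0.0000, 0.0000, 1.0000]
J3: z=[0.9925, 0.1219, 0.0000] o=[-0.2450, 0.8151, 0.0000] → [0.0152, -0.1240, -0.0398, 0.9925, 0.1219, 0.0000]
J4: z=[0.9925, 0.1219, 0.0000] o=[0.0093, 1.3699, 0.3000] → [-0.0213, 0.1738, -0.5594, 0.9925, 0.1219, 0.0000]
J5: z=[0.1182, -0.9631, -0.2419] o=[0.0669, 1.4745, -0.0881] → [-0.3632, -0.0401, -0.0180, 0.1182, -0.9631, -0.2419]
J6: z=[-0.5452, -0.2666, 0.7948] o=[0.5317, 1.4532, 0.2235] → [0.5289, -0.3743, 0.2372, -0.5452, -0.2666, 0.7948]
V = J·q̇ = [-1.6802, 0.2125, 0.1873, -0.2586, -1.0408, 1.8443]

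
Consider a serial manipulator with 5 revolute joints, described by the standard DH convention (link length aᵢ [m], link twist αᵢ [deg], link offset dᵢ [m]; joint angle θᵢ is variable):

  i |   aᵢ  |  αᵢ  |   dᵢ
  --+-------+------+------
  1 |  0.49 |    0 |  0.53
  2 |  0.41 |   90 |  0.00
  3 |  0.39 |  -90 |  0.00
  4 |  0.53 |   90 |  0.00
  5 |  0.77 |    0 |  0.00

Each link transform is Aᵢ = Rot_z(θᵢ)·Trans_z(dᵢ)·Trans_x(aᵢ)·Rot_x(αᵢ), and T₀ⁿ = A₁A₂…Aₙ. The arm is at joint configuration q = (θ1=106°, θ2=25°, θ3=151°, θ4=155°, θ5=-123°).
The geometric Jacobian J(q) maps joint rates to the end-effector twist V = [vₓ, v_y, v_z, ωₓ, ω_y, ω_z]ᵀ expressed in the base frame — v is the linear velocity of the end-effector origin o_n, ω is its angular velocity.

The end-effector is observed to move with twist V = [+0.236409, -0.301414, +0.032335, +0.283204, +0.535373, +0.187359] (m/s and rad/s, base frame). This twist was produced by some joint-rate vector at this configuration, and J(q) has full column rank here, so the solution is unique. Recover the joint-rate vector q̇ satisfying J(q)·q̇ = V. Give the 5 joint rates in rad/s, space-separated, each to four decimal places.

o_n = [-0.4785, 0.7948, 1.2353]
J₁: ẑ×o_n = [-0.7948, -0.4785, 0.0000], ω = ẑ
J2: z=[0.0000, 0.0000, 1.0000] o=[-0.1351, 0.4710, 0.5300] → [-0.3238, -0.3434, 0.0000, 0.0000, 0.0000, 1.0000]
J3: z=[0.7547, 0.6561, 0.0000] o=[-0.4040, 0.7804, 0.5300] → [0.4627, -0.5323, 0.0597, 0.7547, 0.6561, 0.0000]
J4: z=[0.3181, -0.3659, -0.8746] o=[-0.1803, 0.5230, 0.7191] → [0.0488, 0.0966, -0.0227, 0.3181, -0.3659, -0.8746]
J5: z=[-0.4415, -0.8736, 0.2049] o=[-0.6249, 0.6931, 0.4862] → [-0.6752, 0.3607, 0.0830, -0.4415, -0.8736, 0.2049]
q̇ = J⁺·V = [0.1500, -0.2910, 0.4970, -0.3930, -0.0750]

0.1500 -0.2910 0.4970 -0.3930 -0.0750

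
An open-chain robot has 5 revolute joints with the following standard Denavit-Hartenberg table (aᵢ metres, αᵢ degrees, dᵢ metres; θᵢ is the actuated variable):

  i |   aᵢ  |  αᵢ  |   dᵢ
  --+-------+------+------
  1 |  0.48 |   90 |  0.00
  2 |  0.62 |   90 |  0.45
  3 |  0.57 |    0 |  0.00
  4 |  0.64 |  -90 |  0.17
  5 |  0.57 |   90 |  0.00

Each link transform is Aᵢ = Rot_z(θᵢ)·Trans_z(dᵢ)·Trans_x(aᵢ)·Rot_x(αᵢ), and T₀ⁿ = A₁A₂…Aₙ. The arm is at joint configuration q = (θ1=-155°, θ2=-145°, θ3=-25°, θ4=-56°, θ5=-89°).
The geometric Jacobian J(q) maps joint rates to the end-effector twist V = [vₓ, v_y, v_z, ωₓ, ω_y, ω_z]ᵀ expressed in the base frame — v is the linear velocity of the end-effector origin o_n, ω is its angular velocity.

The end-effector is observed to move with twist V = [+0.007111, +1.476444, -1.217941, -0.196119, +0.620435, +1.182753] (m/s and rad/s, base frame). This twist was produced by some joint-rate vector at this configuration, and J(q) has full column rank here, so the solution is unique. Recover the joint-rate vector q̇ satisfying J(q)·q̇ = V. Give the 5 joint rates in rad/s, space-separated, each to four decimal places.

o_n = [1.0518, 0.0129, -0.1041]
J₁: ẑ×o_n = [-0.0129, 1.0518, 0.0000], ω = ẑ
J2: z=[-0.4226, 0.9063, 0.0000] o=[-0.4350, -0.2029, 0.0000] → [-0.0944, -0.0440, -1.4387, -0.4226, 0.9063, 0.0000]
J3: z=[0.5198, 0.2424, 0.8192] o=[-0.1649, 0.4196, -0.3556] → [0.3941, 0.8660, -0.5064, 0.5198, 0.2424, 0.8192]
J4: z=[0.5198, 0.2424, 0.8192] o=[0.3204, 0.3801, -0.6519] → [0.4336, 0.3144, -0.3682, 0.5198, 0.2424, 0.8192]
J5: z=[0.6672, 0.4837, -0.5665] o=[0.7503, -0.1169, -0.5701] → [0.2989, -0.4817, -0.0593, 0.6672, 0.4837, -0.5665]
q̇ = J⁺·V = [0.7780, 0.6710, 0.8860, -0.5060, -0.1650]

0.7780 0.6710 0.8860 -0.5060 -0.1650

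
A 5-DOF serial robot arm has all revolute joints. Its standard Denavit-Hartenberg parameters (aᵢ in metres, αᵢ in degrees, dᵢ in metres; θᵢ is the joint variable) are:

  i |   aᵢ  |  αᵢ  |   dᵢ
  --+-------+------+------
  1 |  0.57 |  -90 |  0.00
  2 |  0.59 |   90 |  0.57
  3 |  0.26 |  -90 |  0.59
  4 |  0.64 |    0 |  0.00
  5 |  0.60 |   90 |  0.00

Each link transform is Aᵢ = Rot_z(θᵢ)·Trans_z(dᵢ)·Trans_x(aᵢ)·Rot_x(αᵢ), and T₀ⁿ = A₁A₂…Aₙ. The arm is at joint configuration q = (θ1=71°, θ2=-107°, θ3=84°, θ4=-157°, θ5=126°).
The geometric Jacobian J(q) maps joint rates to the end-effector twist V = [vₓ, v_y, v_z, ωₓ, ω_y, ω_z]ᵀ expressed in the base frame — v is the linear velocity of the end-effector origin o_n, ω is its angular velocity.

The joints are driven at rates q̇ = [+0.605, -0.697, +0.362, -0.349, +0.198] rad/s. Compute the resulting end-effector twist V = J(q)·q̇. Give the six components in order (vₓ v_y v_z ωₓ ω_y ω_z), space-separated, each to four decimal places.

o_n = [-0.9433, -0.4230, 0.2468]
J₁: ẑ×o_n = [0.4230, -0.9433, 0.0000], ω = ẑ
J2: z=[-0.9455, 0.3256, 0.0000] o=[0.1856, 0.5389, 0.0000] → [0.0803, 0.2333, 1.2770, -0.9455, 0.3256, 0.0000]
J3: z=[-0.3113, -0.9042, -0.2924] o=[-0.4095, 0.5614, 0.5642] → [-0.0008, 0.0572, -0.1761, -0.3113, -0.9042, -0.2924]
J4: z=[-0.0042, 0.3090, -0.9511] o=[-0.8403, 0.1046, 0.4177] → [-0.5546, 0.0972, 0.0340, -0.0042, 0.3090, -0.9511]
J5: z=[-0.0042, 0.3090, -0.9511] o=[-0.3583, -0.2952, 0.2857] → [-0.1335, 0.5562, 0.1813, -0.0042, 0.3090, -0.9511]
V = J·q̇ = [0.3667, -0.6364, -0.9298, 0.5469, -0.6009, 0.6428]

0.3667 -0.6364 -0.9298 0.5469 -0.6009 0.6428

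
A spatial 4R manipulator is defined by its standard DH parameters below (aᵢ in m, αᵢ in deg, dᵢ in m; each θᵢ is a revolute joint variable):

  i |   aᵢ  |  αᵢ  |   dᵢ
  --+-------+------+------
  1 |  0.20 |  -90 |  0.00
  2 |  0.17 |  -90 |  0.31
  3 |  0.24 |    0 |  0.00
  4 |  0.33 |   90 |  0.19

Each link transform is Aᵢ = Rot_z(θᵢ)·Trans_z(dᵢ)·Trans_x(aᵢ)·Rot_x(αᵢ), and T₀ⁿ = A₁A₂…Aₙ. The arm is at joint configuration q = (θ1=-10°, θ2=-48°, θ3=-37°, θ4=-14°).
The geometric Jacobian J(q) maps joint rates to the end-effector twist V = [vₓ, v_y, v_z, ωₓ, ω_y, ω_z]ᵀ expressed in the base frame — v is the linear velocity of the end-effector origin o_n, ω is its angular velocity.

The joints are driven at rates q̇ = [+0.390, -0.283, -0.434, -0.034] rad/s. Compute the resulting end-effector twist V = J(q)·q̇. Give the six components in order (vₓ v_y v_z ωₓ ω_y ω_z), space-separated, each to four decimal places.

-0.3957 0.5389 0.0120 -0.3917 -0.2183 0.7032

o_n = [0.8346, 0.5747, 0.2960]
J₁: ẑ×o_n = [-0.5747, 0.8346, 0.0000], ω = ẑ
J2: z=[0.1736, 0.9848, 0.0000] o=[0.1970, -0.0347, 0.0000] → [0.2915, -0.0514, -0.5222, 0.1736, 0.9848, 0.0000]
J3: z=[0.7319, -0.1290, -0.6691] o=[0.3628, 0.2508, 0.1263] → [0.1948, -0.4399, 0.2979, 0.7319, -0.1290, -0.6691]
J4: z=[0.7319, -0.1290, -0.6691] o=[0.5142, 0.3708, 0.2688] → [0.1329, -0.2343, 0.1906, 0.7319, -0.1290, -0.6691]
V = J·q̇ = [-0.3957, 0.5389, 0.0120, -0.3917, -0.2183, 0.7032]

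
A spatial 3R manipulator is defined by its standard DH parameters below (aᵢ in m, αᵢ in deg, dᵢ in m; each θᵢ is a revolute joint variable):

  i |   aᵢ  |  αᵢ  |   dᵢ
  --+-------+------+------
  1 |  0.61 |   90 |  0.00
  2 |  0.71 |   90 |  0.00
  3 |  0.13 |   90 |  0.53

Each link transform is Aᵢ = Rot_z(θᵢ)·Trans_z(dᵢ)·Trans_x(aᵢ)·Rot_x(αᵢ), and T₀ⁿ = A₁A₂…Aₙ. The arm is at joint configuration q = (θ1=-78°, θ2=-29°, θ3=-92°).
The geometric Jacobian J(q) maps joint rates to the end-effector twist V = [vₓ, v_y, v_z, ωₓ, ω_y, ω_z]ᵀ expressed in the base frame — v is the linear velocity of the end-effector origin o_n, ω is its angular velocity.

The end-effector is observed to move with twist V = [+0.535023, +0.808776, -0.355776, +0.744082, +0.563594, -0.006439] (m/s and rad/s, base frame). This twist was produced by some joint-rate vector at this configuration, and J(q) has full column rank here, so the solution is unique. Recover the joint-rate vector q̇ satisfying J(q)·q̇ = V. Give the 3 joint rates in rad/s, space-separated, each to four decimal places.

0.7090 -0.8450 0.8180

o_n = [0.3288, -0.9219, -0.8056]
J₁: ẑ×o_n = [0.9219, 0.3288, -0.0000], ω = ẑ
J2: z=[-0.9781, -0.2079, 0.0000] o=[0.1268, -0.5967, 0.0000] → [0.1675, -0.7880, 0.3601, -0.9781, -0.2079, 0.0000]
J3: z=[-0.1008, 0.4742, -0.8746] o=[0.2559, -1.2041, -0.3442] → [0.0281, -0.1102, -0.0630, -0.1008, 0.4742, -0.8746]
q̇ = J⁺·V = [0.7090, -0.8450, 0.8180]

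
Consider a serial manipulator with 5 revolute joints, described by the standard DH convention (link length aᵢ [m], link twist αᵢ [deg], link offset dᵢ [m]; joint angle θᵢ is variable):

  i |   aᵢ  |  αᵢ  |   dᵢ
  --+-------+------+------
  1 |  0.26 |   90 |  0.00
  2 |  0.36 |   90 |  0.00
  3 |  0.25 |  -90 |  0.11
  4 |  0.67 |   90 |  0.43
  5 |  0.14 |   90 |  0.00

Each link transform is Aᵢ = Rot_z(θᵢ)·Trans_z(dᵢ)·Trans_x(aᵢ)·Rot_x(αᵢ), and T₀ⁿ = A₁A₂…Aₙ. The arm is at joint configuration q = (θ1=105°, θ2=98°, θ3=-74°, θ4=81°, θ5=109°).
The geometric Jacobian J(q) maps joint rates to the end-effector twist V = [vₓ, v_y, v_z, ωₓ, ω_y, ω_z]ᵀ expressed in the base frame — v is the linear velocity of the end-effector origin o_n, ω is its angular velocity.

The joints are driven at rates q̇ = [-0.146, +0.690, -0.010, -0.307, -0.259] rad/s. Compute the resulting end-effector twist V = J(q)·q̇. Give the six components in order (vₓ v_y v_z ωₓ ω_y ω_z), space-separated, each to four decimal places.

o_n = [-0.0746, -0.4139, 0.9162]
J₁: ẑ×o_n = [0.4139, -0.0746, 0.0000], ω = ẑ
J2: z=[0.9659, 0.2588, 0.0000] o=[-0.0673, 0.2511, 0.0000] → [0.2371, -0.8850, -0.6405, 0.9659, 0.2588, 0.0000]
J3: z=[-0.2563, 0.9565, 0.1392] o=[-0.0543, 0.2027, 0.3565] → [0.6212, 0.1406, 0.1775, -0.2563, 0.9565, 0.1392]
J4: z=[0.3009, -0.0579, 0.9519] o=[-0.3122, 0.2365, 0.4400] → [0.5916, 0.0829, -0.1819, 0.3009, -0.0579, 0.9519]
J5: z=[-0.9474, -0.1327, 0.2914] o=[-0.1095, -0.4513, 0.7859] → [-0.0282, 0.1336, -0.0308, -0.9474, -0.1327, 0.2914]
V = J·q̇ = [-0.0773, -0.6612, -0.3799, 0.8221, 0.2212, -0.5151]

-0.0773 -0.6612 -0.3799 0.8221 0.2212 -0.5151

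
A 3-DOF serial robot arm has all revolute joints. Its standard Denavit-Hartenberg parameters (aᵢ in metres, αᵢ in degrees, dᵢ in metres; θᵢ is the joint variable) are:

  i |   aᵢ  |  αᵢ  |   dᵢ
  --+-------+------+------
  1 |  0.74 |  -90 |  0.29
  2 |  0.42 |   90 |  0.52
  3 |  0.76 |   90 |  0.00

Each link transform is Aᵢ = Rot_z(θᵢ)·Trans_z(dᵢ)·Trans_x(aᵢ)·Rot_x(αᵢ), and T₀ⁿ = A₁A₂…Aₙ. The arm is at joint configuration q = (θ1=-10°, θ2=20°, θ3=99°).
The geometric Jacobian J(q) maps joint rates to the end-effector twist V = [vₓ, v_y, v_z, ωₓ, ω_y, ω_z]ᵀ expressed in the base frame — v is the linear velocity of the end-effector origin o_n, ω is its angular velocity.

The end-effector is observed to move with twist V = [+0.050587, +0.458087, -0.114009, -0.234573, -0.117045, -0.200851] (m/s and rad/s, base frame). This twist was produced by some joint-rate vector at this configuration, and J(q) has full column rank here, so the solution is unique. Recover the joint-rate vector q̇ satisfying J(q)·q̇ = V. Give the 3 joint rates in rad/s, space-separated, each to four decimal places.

0.3780 -0.1560 -0.6160

o_n = [1.2281, 1.0737, 0.1870]
J₁: ẑ×o_n = [-1.0737, 1.2281, 0.0000], ω = ẑ
J2: z=[0.1736, 0.9848, 0.0000] o=[0.7288, -0.1285, 0.2900] → [-0.1014, 0.0179, -0.2830, 0.1736, 0.9848, 0.0000]
J3: z=[0.3368, -0.0594, 0.9397] o=[1.2077, 0.3151, 0.1464] → [-0.7153, 0.0054, 0.2567, 0.3368, -0.0594, 0.9397]
q̇ = J⁺·V = [0.3780, -0.1560, -0.6160]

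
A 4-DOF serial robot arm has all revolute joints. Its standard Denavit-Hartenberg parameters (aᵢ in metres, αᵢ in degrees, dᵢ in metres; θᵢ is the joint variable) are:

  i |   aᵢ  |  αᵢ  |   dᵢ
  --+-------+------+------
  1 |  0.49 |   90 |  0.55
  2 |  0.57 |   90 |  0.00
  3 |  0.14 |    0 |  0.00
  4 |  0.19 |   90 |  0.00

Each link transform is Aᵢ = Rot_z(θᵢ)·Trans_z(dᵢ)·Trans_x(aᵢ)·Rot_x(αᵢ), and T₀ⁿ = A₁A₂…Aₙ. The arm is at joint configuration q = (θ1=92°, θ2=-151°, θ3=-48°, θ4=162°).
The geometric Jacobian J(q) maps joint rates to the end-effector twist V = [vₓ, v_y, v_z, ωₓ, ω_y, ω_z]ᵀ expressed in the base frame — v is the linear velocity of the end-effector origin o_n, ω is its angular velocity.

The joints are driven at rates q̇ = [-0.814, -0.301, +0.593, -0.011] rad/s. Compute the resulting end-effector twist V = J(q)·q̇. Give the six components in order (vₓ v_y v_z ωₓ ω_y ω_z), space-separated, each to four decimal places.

-0.0043 -0.1080 0.1734 -0.2910 -0.2925 -0.3050

o_n = [0.0703, -0.0204, 0.2657]
J₁: ẑ×o_n = [0.0204, 0.0703, -0.0000], ω = ẑ
J2: z=[0.9994, 0.0349, 0.0000] o=[-0.0171, 0.4897, 0.5500] → [-0.0099, 0.2841, -0.5129, 0.9994, 0.0349, 0.0000]
J3: z=[0.0169, -0.4845, 0.8746] o=[0.0003, -0.0085, 0.2737] → [0.0143, 0.0614, 0.0337, 0.0169, -0.4845, 0.8746]
J4: z=[0.0169, -0.4845, 0.8746] o=[-0.1008, -0.0940, 0.2282] → [-0.0825, 0.1490, 0.0842, 0.0169, -0.4845, 0.8746]
V = J·q̇ = [-0.0043, -0.1080, 0.1734, -0.2910, -0.2925, -0.3050]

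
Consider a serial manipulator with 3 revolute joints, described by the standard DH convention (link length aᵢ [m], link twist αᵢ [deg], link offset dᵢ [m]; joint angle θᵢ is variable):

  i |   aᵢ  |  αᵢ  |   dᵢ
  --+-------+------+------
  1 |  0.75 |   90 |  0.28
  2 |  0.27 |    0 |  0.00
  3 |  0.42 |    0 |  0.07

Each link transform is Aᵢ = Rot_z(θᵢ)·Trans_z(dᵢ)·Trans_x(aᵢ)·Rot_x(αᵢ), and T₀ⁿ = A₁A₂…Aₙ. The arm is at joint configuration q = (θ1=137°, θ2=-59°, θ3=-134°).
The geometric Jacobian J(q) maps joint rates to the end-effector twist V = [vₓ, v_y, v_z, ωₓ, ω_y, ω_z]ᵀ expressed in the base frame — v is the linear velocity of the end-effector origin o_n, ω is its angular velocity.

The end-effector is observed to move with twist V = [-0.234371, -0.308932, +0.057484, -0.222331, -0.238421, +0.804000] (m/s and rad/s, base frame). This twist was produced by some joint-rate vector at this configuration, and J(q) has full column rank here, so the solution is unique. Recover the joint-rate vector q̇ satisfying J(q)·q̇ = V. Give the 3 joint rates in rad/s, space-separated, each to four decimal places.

0.8040 -0.5460 0.2200

o_n = [-0.3032, 0.3784, 0.1430]
J₁: ẑ×o_n = [-0.3784, -0.3032, 0.0000], ω = ẑ
J2: z=[0.6820, 0.7314, 0.0000] o=[-0.5485, 0.5115, 0.2800] → [-0.1002, 0.0934, -0.2702, 0.6820, 0.7314, 0.0000]
J3: z=[0.6820, 0.7314, 0.0000] o=[-0.6502, 0.6063, 0.0486] → [0.0691, -0.0644, -0.4092, 0.6820, 0.7314, 0.0000]
q̇ = J⁺·V = [0.8040, -0.5460, 0.2200]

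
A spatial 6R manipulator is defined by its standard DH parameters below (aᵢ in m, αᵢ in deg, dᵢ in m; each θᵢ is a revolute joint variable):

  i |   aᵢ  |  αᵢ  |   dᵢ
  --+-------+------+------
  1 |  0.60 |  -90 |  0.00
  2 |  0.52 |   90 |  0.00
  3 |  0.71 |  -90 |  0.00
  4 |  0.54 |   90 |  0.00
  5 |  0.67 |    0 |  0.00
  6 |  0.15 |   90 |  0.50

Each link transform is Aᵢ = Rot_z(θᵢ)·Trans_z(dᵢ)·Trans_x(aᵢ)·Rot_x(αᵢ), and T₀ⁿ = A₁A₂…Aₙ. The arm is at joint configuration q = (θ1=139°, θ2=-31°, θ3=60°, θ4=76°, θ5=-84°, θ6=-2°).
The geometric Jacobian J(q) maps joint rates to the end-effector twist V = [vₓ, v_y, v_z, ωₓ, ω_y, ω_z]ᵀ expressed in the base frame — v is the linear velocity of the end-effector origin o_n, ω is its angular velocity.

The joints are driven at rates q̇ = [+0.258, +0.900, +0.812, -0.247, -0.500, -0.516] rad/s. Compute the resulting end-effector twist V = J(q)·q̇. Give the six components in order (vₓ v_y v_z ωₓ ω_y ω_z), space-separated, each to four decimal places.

-0.7610 -1.6403 -1.4460 0.4513 -0.2899 0.5996

o_n = [-2.3652, 1.0529, 0.5658]
J₁: ẑ×o_n = [-1.0529, -2.3652, 0.0000], ω = ẑ
J2: z=[-0.6561, -0.7547, 0.0000] o=[-0.4528, 0.3936, 0.0000] → [-0.4270, 0.3712, -1.8758, -0.6561, -0.7547, 0.0000]
J3: z=[0.3887, -0.3379, 0.8572] o=[-0.7892, 0.6861, 0.2678] → [-0.4151, -1.4667, -0.3899, 0.3887, -0.3379, 0.8572]
J4: z=[0.2322, -0.8644, -0.4460] o=[-1.4223, 0.4216, 0.4507] → [0.1820, 0.3938, -0.6684, 0.2322, -0.8644, -0.4460]
J5: z=[-0.7711, -0.4431, 0.4572] o=[-1.7424, 0.5500, 0.0352] → [-0.4651, 0.1244, -0.6637, -0.7711, -0.4431, 0.4572]
J6: z=[-0.7711, -0.4431, 0.4572] o=[-1.9387, 1.1426, 0.2785] → [-0.0863, 0.0265, -0.1198, -0.7711, -0.4431, 0.4572]
V = J·q̇ = [-0.7610, -1.6403, -1.4460, 0.4513, -0.2899, 0.5996]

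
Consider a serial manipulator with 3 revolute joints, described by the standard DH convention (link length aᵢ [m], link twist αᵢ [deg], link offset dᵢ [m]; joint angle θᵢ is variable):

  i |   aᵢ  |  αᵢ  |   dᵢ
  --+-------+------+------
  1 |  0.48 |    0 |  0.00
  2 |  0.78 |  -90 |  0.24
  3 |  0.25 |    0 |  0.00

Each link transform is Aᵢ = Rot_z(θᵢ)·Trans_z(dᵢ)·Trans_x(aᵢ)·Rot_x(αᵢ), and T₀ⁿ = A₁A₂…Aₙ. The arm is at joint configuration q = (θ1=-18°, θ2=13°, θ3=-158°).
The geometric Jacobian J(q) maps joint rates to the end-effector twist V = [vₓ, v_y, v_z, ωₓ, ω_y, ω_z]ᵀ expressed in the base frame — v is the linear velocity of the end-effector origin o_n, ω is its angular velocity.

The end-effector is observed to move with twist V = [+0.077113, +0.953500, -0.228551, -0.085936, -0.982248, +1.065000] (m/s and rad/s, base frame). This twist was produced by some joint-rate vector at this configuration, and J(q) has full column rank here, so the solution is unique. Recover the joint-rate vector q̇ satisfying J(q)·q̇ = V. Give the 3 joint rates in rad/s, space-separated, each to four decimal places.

0.7970 0.2680 -0.9860

o_n = [1.0026, -0.1961, 0.3337]
J₁: ẑ×o_n = [0.1961, 1.0026, -0.0000], ω = ẑ
J2: z=[0.0000, 0.0000, 1.0000] o=[0.4565, -0.1483, 0.0000] → [0.0478, 0.5461, -0.0000, 0.0000, 0.0000, 1.0000]
J3: z=[0.0872, 0.9962, 0.0000] o=[1.2335, -0.2163, 0.2400] → [0.0933, -0.0082, 0.2318, 0.0872, 0.9962, 0.0000]
q̇ = J⁺·V = [0.7970, 0.2680, -0.9860]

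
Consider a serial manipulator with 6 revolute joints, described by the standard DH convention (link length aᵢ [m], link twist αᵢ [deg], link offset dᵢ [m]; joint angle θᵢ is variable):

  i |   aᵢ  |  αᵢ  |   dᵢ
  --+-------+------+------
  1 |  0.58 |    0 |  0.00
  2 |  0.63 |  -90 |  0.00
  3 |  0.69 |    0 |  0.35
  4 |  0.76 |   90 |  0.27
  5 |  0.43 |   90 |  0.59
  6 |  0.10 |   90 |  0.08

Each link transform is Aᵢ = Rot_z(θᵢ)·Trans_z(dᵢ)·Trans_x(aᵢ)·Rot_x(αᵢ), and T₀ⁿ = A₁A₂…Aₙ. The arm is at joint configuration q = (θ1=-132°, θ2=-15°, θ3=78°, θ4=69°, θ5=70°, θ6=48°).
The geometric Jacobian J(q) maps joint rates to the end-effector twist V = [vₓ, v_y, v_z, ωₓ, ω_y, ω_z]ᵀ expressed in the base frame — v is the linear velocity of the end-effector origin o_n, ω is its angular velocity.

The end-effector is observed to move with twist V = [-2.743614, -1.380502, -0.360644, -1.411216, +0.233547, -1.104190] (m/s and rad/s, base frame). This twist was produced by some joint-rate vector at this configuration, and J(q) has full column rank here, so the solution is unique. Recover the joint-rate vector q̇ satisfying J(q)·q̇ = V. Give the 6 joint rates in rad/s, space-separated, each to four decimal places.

-0.4470 -0.5920 -0.4410 -0.8330 0.6300 -0.9050

o_n = [-0.0561, -1.4789, -1.7795]
J₁: ẑ×o_n = [1.4789, -0.0561, 0.0000], ω = ẑ
J2: z=[0.0000, 0.0000, 1.0000] o=[-0.3881, -0.4310, 0.0000] → [1.0478, 0.3319, -0.0000, 0.0000, 0.0000, 1.0000]
J3: z=[0.5446, -0.8387, 0.0000] o=[-0.9165, -0.7741, 0.0000] → [1.4924, 0.9692, 0.3377, 0.5446, -0.8387, 0.0000]
J4: z=[0.5446, -0.8387, 0.0000] o=[-0.8461, -1.1458, -0.6749] → [0.9264, 0.6016, 0.4812, 0.5446, -0.8387, 0.0000]
J5: z=[-0.4568, -0.2966, -0.8387] o=[-0.1645, -1.0251, -1.0888] → [-0.1757, -0.4064, 0.2394, -0.4568, -0.2966, -0.8387]
J6: z=[0.4747, 0.7161, -0.5118] o=[-0.1105, -1.4718, -1.6638] → [-0.0865, 0.0271, -0.0423, 0.4747, 0.7161, -0.5118]
q̇ = J⁺·V = [-0.4470, -0.5920, -0.4410, -0.8330, 0.6300, -0.9050]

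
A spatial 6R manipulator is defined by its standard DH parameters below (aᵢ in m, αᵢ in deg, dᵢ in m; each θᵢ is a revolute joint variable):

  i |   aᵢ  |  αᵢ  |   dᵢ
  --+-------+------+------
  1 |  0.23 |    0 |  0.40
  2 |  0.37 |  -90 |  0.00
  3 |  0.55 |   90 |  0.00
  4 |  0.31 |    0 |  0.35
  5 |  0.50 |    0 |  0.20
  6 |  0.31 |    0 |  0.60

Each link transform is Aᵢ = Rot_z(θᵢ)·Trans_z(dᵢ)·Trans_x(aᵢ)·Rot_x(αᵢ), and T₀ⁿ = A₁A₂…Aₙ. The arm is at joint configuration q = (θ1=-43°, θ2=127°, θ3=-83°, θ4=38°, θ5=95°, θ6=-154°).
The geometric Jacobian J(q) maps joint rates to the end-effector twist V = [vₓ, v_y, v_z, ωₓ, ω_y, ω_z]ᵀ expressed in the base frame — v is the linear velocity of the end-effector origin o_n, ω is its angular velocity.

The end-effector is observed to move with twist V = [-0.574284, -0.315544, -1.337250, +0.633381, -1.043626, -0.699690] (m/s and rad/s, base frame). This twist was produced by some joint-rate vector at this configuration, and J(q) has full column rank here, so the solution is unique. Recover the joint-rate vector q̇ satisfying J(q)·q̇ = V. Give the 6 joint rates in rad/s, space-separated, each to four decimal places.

-0.1170 -0.7020 -0.7390 0.7320 0.7280 -0.4810

o_n = [-0.3460, -0.7875, 1.2773]
J₁: ẑ×o_n = [0.7875, -0.3460, 0.0000], ω = ẑ
J2: z=[0.0000, 0.0000, 1.0000] o=[0.1682, -0.1569, 0.4000] → [0.6306, -0.5142, 0.0000, 0.0000, 0.0000, 1.0000]
J3: z=[-0.9945, 0.1045, 0.0000] o=[0.2069, 0.2111, 0.4000] → [0.0917, 0.8725, 1.0509, -0.9945, 0.1045, 0.0000]
J4: z=[-0.1037, -0.9871, 0.1219] o=[0.2139, 0.2778, 0.9459] → [-0.1973, -0.0338, -0.4421, -0.1037, -0.9871, 0.1219]
J5: z=[-0.1037, -0.9871, 0.1219] o=[-0.0091, -0.0182, 1.2310] → [0.0481, -0.0362, -0.2527, -0.1037, -0.9871, 0.1219]
J6: z=[-0.1037, -0.9871, 0.1219] o=[-0.3979, -0.2187, 0.9169] → [-0.2864, 0.0437, 0.1103, -0.1037, -0.9871, 0.1219]
q̇ = J⁺·V = [-0.1170, -0.7020, -0.7390, 0.7320, 0.7280, -0.4810]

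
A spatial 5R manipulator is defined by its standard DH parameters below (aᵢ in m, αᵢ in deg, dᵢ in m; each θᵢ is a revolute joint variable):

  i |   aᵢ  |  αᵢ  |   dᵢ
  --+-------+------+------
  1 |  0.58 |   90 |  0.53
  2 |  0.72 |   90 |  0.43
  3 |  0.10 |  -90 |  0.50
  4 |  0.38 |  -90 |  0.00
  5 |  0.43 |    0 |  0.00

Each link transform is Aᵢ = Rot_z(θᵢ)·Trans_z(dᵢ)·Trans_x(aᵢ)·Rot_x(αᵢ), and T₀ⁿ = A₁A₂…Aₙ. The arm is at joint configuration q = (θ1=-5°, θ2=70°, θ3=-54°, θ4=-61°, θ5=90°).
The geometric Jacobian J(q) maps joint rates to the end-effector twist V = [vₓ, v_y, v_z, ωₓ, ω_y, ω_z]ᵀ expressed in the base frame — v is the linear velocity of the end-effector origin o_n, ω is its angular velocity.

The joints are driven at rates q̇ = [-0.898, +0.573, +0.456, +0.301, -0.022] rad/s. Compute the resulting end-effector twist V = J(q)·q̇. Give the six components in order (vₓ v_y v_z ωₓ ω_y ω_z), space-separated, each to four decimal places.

-0.1343 -1.2146 0.8346 0.4493 -0.8077 -0.8394

o_n = [1.5453, -0.0823, 0.7520]
J₁: ẑ×o_n = [0.0823, 1.5453, -0.0000], ω = ẑ
J2: z=[-0.0872, -0.9962, 0.0000] o=[0.5778, -0.0506, 0.5300] → [-0.2211, 0.0193, 0.9666, -0.0872, -0.9962, 0.0000]
J3: z=[0.9361, -0.0819, -0.3420] o=[0.7856, -0.5004, 1.2066] → [0.1802, 0.1657, 0.4536, 0.9361, -0.0819, -0.3420]
J4: z=[0.2244, -0.6097, 0.7602] o=[1.2808, -0.4625, 1.0908] → [-0.0825, 0.2771, 0.2466, 0.2244, -0.6097, 0.7602]
J5: z=[-0.2170, 0.7293, 0.6489] o=[1.6418, -0.3445, 1.0789] → [-0.4085, -0.1336, 0.0135, -0.2170, 0.7293, 0.6489]
V = J·q̇ = [-0.1343, -1.2146, 0.8346, 0.4493, -0.8077, -0.8394]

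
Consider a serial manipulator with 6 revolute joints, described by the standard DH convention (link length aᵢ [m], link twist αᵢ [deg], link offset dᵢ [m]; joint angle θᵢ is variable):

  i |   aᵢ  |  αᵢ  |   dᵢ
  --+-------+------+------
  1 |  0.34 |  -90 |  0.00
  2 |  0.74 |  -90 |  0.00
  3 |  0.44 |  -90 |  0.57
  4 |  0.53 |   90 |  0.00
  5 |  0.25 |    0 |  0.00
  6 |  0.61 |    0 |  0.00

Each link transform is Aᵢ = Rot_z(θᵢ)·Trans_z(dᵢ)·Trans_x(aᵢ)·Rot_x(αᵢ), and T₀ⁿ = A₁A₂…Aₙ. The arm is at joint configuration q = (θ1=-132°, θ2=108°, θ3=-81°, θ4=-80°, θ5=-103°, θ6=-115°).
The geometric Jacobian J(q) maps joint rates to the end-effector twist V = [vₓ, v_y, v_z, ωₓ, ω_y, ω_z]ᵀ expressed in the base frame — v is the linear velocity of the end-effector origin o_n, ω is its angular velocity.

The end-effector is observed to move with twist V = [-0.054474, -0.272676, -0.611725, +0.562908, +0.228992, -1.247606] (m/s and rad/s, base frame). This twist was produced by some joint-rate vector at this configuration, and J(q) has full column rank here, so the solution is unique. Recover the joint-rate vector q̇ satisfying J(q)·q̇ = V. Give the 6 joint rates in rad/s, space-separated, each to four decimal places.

o_n = [0.6318, 0.0848, -0.7190]
J₁: ẑ×o_n = [-0.0848, 0.6318, 0.0000], ω = ẑ
J2: z=[0.7431, -0.6691, 0.0000] o=[-0.2275, -0.2527, 0.0000] → [0.4811, 0.5343, 0.8258, 0.7431, -0.6691, 0.0000]
J3: z=[0.6364, 0.7068, 0.3090] o=[-0.0745, -0.0827, -0.7038] → [-0.0625, 0.2279, -0.3926, 0.6364, 0.7068, 0.3090]
J4: z=[0.0880, 0.3315, -0.9393] o=[0.6254, 0.0451, -0.5931] → [-0.0045, 0.0051, 0.0014, 0.0880, 0.3315, -0.9393]
J5: z=[-0.6442, 0.7382, 0.2002] o=[1.0281, 0.3565, -0.4455] → [-0.1475, -0.2555, 0.4676, -0.6442, 0.7382, 0.2002]
J6: z=[-0.6442, 0.7382, 0.2002] o=[0.9640, 0.2427, -0.2323] → [-0.3276, -0.3800, 0.3469, -0.6442, 0.7382, 0.2002]
q̇ = J⁺·V = [-0.5870, -0.1660, 0.4130, 0.7200, -0.9910, 0.4320]

-0.5870 -0.1660 0.4130 0.7200 -0.9910 0.4320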